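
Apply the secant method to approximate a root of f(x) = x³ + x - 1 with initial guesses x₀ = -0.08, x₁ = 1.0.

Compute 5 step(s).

f(x) = x³ + x - 1
x₀ = -0.08, x₁ = 1.0

Secant formula: x_{n+1} = x_n - f(x_n)(x_n - x_{n-1})/(f(x_n) - f(x_{n-1}))

Iteration 1:
  f(-0.080000) = -1.080512
  f(1.000000) = 1.000000
  x_2 = 1.000000 - 1.000000×(1.000000 - (-0.080000))/(1.000000 - (-1.080512))
       = 0.480897
Iteration 2:
  f(1.000000) = 1.000000
  f(0.480897) = -0.407890
  x_3 = 0.480897 - (-0.407890)×(0.480897 - 1.000000)/(-0.407890 - 1.000000)
       = 0.631290
Iteration 3:
  f(0.480897) = -0.407890
  f(0.631290) = -0.117124
  x_4 = 0.631290 - (-0.117124)×(0.631290 - 0.480897)/(-0.117124 - (-0.407890))
       = 0.691870
Iteration 4:
  f(0.631290) = -0.117124
  f(0.691870) = 0.023057
  x_5 = 0.691870 - 0.023057×(0.691870 - 0.631290)/(0.023057 - (-0.117124))
       = 0.681906
Iteration 5:
  f(0.691870) = 0.023057
  f(0.681906) = -0.001011
  x_6 = 0.681906 - (-0.001011)×(0.681906 - 0.691870)/(-0.001011 - 0.023057)
       = 0.682324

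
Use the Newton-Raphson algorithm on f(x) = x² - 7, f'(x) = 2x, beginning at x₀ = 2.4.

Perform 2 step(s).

f(x) = x² - 7
f'(x) = 2x
x₀ = 2.4

Newton-Raphson formula: x_{n+1} = x_n - f(x_n)/f'(x_n)

Iteration 1:
  f(2.400000) = -1.240000
  f'(2.400000) = 4.800000
  x_1 = 2.400000 - (-1.240000)/4.800000 = 2.658333
Iteration 2:
  f(2.658333) = 0.066736
  f'(2.658333) = 5.316667
  x_2 = 2.658333 - 0.066736/5.316667 = 2.645781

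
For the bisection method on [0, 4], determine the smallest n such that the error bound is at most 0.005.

We need (b-a)/2^n ≤ 0.005
(4 - 0)/2^n ≤ 0.005
4/2^n ≤ 0.005
2^n ≥ 800
n ≥ log₂(800) = 9.64
n ≥ 10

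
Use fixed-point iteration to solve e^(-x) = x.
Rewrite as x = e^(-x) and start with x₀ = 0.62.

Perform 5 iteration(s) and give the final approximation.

Equation: e^(-x) = x
Fixed-point form: x = e^(-x)
x₀ = 0.62

x_1 = g(0.620000) = 0.537944
x_2 = g(0.537944) = 0.583947
x_3 = g(0.583947) = 0.557693
x_4 = g(0.557693) = 0.572529
x_5 = g(0.572529) = 0.564097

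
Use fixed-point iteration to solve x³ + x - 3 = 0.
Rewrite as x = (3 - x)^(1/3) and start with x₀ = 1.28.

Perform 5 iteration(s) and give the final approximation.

Equation: x³ + x - 3 = 0
Fixed-point form: x = (3 - x)^(1/3)
x₀ = 1.28

x_1 = g(1.280000) = 1.198145
x_2 = g(1.198145) = 1.216858
x_3 = g(1.216858) = 1.212631
x_4 = g(1.212631) = 1.213588
x_5 = g(1.213588) = 1.213372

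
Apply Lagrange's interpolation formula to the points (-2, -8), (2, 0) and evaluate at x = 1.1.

Lagrange interpolation formula:
P(x) = Σ yᵢ × Lᵢ(x)
where Lᵢ(x) = Π_{j≠i} (x - xⱼ)/(xᵢ - xⱼ)

L_0(1.1) = (1.1 - 2)/(-2 - 2) = 0.225000
L_1(1.1) = (1.1 - (-2))/(2 - (-2)) = 0.775000

P(1.1) = (-8)×L_0(1.1) + 0×L_1(1.1)
P(1.1) = -1.800000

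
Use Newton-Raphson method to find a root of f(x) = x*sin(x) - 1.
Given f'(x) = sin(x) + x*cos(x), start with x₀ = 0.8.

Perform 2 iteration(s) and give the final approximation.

f(x) = x*sin(x) - 1
f'(x) = sin(x) + x*cos(x)
x₀ = 0.8

Newton-Raphson formula: x_{n+1} = x_n - f(x_n)/f'(x_n)

Iteration 1:
  f(0.800000) = -0.426115
  f'(0.800000) = 1.274721
  x_1 = 0.800000 - (-0.426115)/1.274721 = 1.134281
Iteration 2:
  f(1.134281) = 0.027920
  f'(1.134281) = 1.385786
  x_2 = 1.134281 - 0.027920/1.385786 = 1.114134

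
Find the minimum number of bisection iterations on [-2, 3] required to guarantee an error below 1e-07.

We need (b-a)/2^n ≤ 1e-07
(3 - (-2))/2^n ≤ 1e-07
5/2^n ≤ 1e-07
2^n ≥ 50000000
n ≥ log₂(50000000) = 25.58
n ≥ 26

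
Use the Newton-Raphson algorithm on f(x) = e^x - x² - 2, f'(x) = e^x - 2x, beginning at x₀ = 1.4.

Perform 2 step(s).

f(x) = e^x - x² - 2
f'(x) = e^x - 2x
x₀ = 1.4

Newton-Raphson formula: x_{n+1} = x_n - f(x_n)/f'(x_n)

Iteration 1:
  f(1.400000) = 0.095200
  f'(1.400000) = 1.255200
  x_1 = 1.400000 - 0.095200/1.255200 = 1.324156
Iteration 2:
  f(1.324156) = 0.005622
  f'(1.324156) = 1.110699
  x_2 = 1.324156 - 0.005622/1.110699 = 1.319094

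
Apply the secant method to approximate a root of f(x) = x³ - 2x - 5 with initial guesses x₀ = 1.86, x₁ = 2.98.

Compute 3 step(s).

f(x) = x³ - 2x - 5
x₀ = 1.86, x₁ = 2.98

Secant formula: x_{n+1} = x_n - f(x_n)(x_n - x_{n-1})/(f(x_n) - f(x_{n-1}))

Iteration 1:
  f(1.860000) = -2.285144
  f(2.980000) = 15.503592
  x_2 = 2.980000 - 15.503592×(2.980000 - 1.860000)/(15.503592 - (-2.285144))
       = 2.003875
Iteration 2:
  f(2.980000) = 15.503592
  f(2.003875) = -0.961156
  x_3 = 2.003875 - (-0.961156)×(2.003875 - 2.980000)/(-0.961156 - 15.503592)
       = 2.060858
Iteration 3:
  f(2.003875) = -0.961156
  f(2.060858) = -0.368970
  x_4 = 2.060858 - (-0.368970)×(2.060858 - 2.003875)/(-0.368970 - (-0.961156))
       = 2.096362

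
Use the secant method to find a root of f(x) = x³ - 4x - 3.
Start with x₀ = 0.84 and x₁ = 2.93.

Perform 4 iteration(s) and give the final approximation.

f(x) = x³ - 4x - 3
x₀ = 0.84, x₁ = 2.93

Secant formula: x_{n+1} = x_n - f(x_n)(x_n - x_{n-1})/(f(x_n) - f(x_{n-1}))

Iteration 1:
  f(0.840000) = -5.767296
  f(2.930000) = 10.433757
  x_2 = 2.930000 - 10.433757×(2.930000 - 0.840000)/(10.433757 - (-5.767296))
       = 1.584004
Iteration 2:
  f(2.930000) = 10.433757
  f(1.584004) = -5.361641
  x_3 = 1.584004 - (-5.361641)×(1.584004 - 2.930000)/(-5.361641 - 10.433757)
       = 2.040893
Iteration 3:
  f(1.584004) = -5.361641
  f(2.040893) = -2.662752
  x_4 = 2.040893 - (-2.662752)×(2.040893 - 1.584004)/(-2.662752 - (-5.361641))
       = 2.491665
Iteration 4:
  f(2.040893) = -2.662752
  f(2.491665) = 2.502578
  x_5 = 2.491665 - 2.502578×(2.491665 - 2.040893)/(2.502578 - (-2.662752))
       = 2.273268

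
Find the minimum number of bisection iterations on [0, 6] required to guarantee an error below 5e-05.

We need (b-a)/2^n ≤ 5e-05
(6 - 0)/2^n ≤ 5e-05
6/2^n ≤ 5e-05
2^n ≥ 120000
n ≥ log₂(120000) = 16.87
n ≥ 17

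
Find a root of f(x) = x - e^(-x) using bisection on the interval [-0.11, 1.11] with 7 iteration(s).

f(x) = x - e^(-x)
Initial interval: [-0.11, 1.11]

Iteration 1:
  c_1 = (-0.110000 + 1.110000)/2 = 0.500000
  f(c_1) = f(0.500000) = -0.106531
  f(a) × f(c) ≥ 0, new interval: [0.500000, 1.110000]
Iteration 2:
  c_2 = (0.500000 + 1.110000)/2 = 0.805000
  f(c_2) = f(0.805000) = 0.357912
  f(a) × f(c) < 0, new interval: [0.500000, 0.805000]
Iteration 3:
  c_3 = (0.500000 + 0.805000)/2 = 0.652500
  f(c_3) = f(0.652500) = 0.131758
  f(a) × f(c) < 0, new interval: [0.500000, 0.652500]
Iteration 4:
  c_4 = (0.500000 + 0.652500)/2 = 0.576250
  f(c_4) = f(0.576250) = 0.014248
  f(a) × f(c) < 0, new interval: [0.500000, 0.576250]
Iteration 5:
  c_5 = (0.500000 + 0.576250)/2 = 0.538125
  f(c_5) = f(0.538125) = -0.045717
  f(a) × f(c) ≥ 0, new interval: [0.538125, 0.576250]
Iteration 6:
  c_6 = (0.538125 + 0.576250)/2 = 0.557187
  f(c_6) = f(0.557187) = -0.015630
  f(a) × f(c) ≥ 0, new interval: [0.557187, 0.576250]
Iteration 7:
  c_7 = (0.557187 + 0.576250)/2 = 0.566719
  f(c_7) = f(0.566719) = -0.000665
  f(a) × f(c) ≥ 0, new interval: [0.566719, 0.576250]

After 7 iteration(s), the approximation is c_7 = 0.566719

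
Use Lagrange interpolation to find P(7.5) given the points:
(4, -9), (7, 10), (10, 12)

Lagrange interpolation formula:
P(x) = Σ yᵢ × Lᵢ(x)
where Lᵢ(x) = Π_{j≠i} (x - xⱼ)/(xᵢ - xⱼ)

L_0(7.5) = (7.5 - 7)/(4 - 7) × (7.5 - 10)/(4 - 10) = -0.069444
L_1(7.5) = (7.5 - 4)/(7 - 4) × (7.5 - 10)/(7 - 10) = 0.972222
L_2(7.5) = (7.5 - 4)/(10 - 4) × (7.5 - 7)/(10 - 7) = 0.097222

P(7.5) = (-9)×L_0(7.5) + 10×L_1(7.5) + 12×L_2(7.5)
P(7.5) = 11.513889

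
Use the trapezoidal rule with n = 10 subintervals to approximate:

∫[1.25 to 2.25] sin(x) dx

f(x) = sin(x)
a = 1.25, b = 2.25, n = 10
h = (b - a)/n = 0.100000

Trapezoidal rule: (h/2)[f(x₀) + 2f(x₁) + 2f(x₂) + ... + f(xₙ)]

x_0 = 1.2500, f(x_0) = 0.948985, coefficient = 1
x_1 = 1.3500, f(x_1) = 0.975723, coefficient = 2
x_2 = 1.4500, f(x_2) = 0.992713, coefficient = 2
x_3 = 1.5500, f(x_3) = 0.999784, coefficient = 2
x_4 = 1.6500, f(x_4) = 0.996865, coefficient = 2
x_5 = 1.7500, f(x_5) = 0.983986, coefficient = 2
x_6 = 1.8500, f(x_6) = 0.961275, coefficient = 2
x_7 = 1.9500, f(x_7) = 0.928960, coefficient = 2
x_8 = 2.0500, f(x_8) = 0.887362, coefficient = 2
x_9 = 2.1500, f(x_9) = 0.836899, coefficient = 2
x_10 = 2.2500, f(x_10) = 0.778073, coefficient = 1

I ≈ (0.100000/2) × 18.854192 = 0.942710
Exact value: 0.943496
Error: 0.000786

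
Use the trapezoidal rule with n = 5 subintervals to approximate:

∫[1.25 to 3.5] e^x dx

f(x) = e^x
a = 1.25, b = 3.5, n = 5
h = (b - a)/n = 0.450000

Trapezoidal rule: (h/2)[f(x₀) + 2f(x₁) + 2f(x₂) + ... + f(xₙ)]

x_0 = 1.2500, f(x_0) = 3.490343, coefficient = 1
x_1 = 1.7000, f(x_1) = 5.473947, coefficient = 2
x_2 = 2.1500, f(x_2) = 8.584858, coefficient = 2
x_3 = 2.6000, f(x_3) = 13.463738, coefficient = 2
x_4 = 3.0500, f(x_4) = 21.115344, coefficient = 2
x_5 = 3.5000, f(x_5) = 33.115452, coefficient = 1

I ≈ (0.450000/2) × 133.881571 = 30.123354
Exact value: 29.625109
Error: 0.498245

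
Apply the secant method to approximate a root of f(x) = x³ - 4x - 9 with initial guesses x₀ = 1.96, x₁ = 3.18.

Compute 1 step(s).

f(x) = x³ - 4x - 9
x₀ = 1.96, x₁ = 3.18

Secant formula: x_{n+1} = x_n - f(x_n)(x_n - x_{n-1})/(f(x_n) - f(x_{n-1}))

Iteration 1:
  f(1.960000) = -9.310464
  f(3.180000) = 10.437432
  x_2 = 3.180000 - 10.437432×(3.180000 - 1.960000)/(10.437432 - (-9.310464))
       = 2.535189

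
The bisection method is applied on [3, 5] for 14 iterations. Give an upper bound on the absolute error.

Bisection error bound: |error| ≤ (b-a)/2^n
|error| ≤ (5 - 3)/2^14 = 2/2^14
|error| ≤ 0.0001220703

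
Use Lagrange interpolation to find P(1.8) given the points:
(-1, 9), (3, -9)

Lagrange interpolation formula:
P(x) = Σ yᵢ × Lᵢ(x)
where Lᵢ(x) = Π_{j≠i} (x - xⱼ)/(xᵢ - xⱼ)

L_0(1.8) = (1.8 - 3)/(-1 - 3) = 0.300000
L_1(1.8) = (1.8 - (-1))/(3 - (-1)) = 0.700000

P(1.8) = 9×L_0(1.8) + (-9)×L_1(1.8)
P(1.8) = -3.600000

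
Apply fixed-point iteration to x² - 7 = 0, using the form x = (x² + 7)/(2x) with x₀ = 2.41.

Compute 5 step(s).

Equation: x² - 7 = 0
Fixed-point form: x = (x² + 7)/(2x)
x₀ = 2.41

x_1 = g(2.410000) = 2.657282
x_2 = g(2.657282) = 2.645776
x_3 = g(2.645776) = 2.645751
x_4 = g(2.645751) = 2.645751
x_5 = g(2.645751) = 2.645751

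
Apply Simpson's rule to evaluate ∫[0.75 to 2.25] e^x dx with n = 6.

f(x) = e^x
a = 0.75, b = 2.25, n = 6
h = (b - a)/n = 0.250000

Simpson's rule: (h/3)[f(x₀) + 4f(x₁) + 2f(x₂) + ... + f(xₙ)]

x_0 = 0.7500, f(x_0) = 2.117000, coefficient = 1
x_1 = 1.0000, f(x_1) = 2.718282, coefficient = 4
x_2 = 1.2500, f(x_2) = 3.490343, coefficient = 2
x_3 = 1.5000, f(x_3) = 4.481689, coefficient = 4
x_4 = 1.7500, f(x_4) = 5.754603, coefficient = 2
x_5 = 2.0000, f(x_5) = 7.389056, coefficient = 4
x_6 = 2.2500, f(x_6) = 9.487736, coefficient = 1

I ≈ (0.250000/3) × 88.450735 = 7.370895
Exact value: 7.370736
Error: 0.000159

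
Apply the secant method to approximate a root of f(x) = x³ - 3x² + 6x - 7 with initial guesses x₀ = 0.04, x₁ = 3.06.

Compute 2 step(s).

f(x) = x³ - 3x² + 6x - 7
x₀ = 0.04, x₁ = 3.06

Secant formula: x_{n+1} = x_n - f(x_n)(x_n - x_{n-1})/(f(x_n) - f(x_{n-1}))

Iteration 1:
  f(0.040000) = -6.764736
  f(3.060000) = 11.921816
  x_2 = 3.060000 - 11.921816×(3.060000 - 0.040000)/(11.921816 - (-6.764736))
       = 1.133273
Iteration 2:
  f(3.060000) = 11.921816
  f(1.133273) = -2.597814
  x_3 = 1.133273 - (-2.597814)×(1.133273 - 3.060000)/(-2.597814 - 11.921816)
       = 1.477998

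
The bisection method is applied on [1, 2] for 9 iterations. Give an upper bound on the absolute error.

Bisection error bound: |error| ≤ (b-a)/2^n
|error| ≤ (2 - 1)/2^9 = 1/2^9
|error| ≤ 0.0019531250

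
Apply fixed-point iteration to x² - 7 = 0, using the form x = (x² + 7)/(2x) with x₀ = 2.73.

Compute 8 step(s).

Equation: x² - 7 = 0
Fixed-point form: x = (x² + 7)/(2x)
x₀ = 2.73

x_1 = g(2.730000) = 2.647051
x_2 = g(2.647051) = 2.645752
x_3 = g(2.645752) = 2.645751
x_4 = g(2.645751) = 2.645751
x_5 = g(2.645751) = 2.645751
x_6 = g(2.645751) = 2.645751
x_7 = g(2.645751) = 2.645751
x_8 = g(2.645751) = 2.645751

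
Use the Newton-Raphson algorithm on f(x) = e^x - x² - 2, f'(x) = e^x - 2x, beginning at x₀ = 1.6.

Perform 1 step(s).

f(x) = e^x - x² - 2
f'(x) = e^x - 2x
x₀ = 1.6

Newton-Raphson formula: x_{n+1} = x_n - f(x_n)/f'(x_n)

Iteration 1:
  f(1.600000) = 0.393032
  f'(1.600000) = 1.753032
  x_1 = 1.600000 - 0.393032/1.753032 = 1.375799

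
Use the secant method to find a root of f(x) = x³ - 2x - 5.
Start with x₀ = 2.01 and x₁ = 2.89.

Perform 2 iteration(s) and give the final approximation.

f(x) = x³ - 2x - 5
x₀ = 2.01, x₁ = 2.89

Secant formula: x_{n+1} = x_n - f(x_n)(x_n - x_{n-1})/(f(x_n) - f(x_{n-1}))

Iteration 1:
  f(2.010000) = -0.899399
  f(2.890000) = 13.357569
  x_2 = 2.890000 - 13.357569×(2.890000 - 2.010000)/(13.357569 - (-0.899399))
       = 2.065515
Iteration 2:
  f(2.890000) = 13.357569
  f(2.065515) = -0.318819
  x_3 = 2.065515 - (-0.318819)×(2.065515 - 2.890000)/(-0.318819 - 13.357569)
       = 2.084735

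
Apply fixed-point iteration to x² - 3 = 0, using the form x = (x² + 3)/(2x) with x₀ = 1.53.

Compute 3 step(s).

Equation: x² - 3 = 0
Fixed-point form: x = (x² + 3)/(2x)
x₀ = 1.53

x_1 = g(1.530000) = 1.745392
x_2 = g(1.745392) = 1.732102
x_3 = g(1.732102) = 1.732051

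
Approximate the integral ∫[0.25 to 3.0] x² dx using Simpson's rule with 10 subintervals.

f(x) = x²
a = 0.25, b = 3.0, n = 10
h = (b - a)/n = 0.275000

Simpson's rule: (h/3)[f(x₀) + 4f(x₁) + 2f(x₂) + ... + f(xₙ)]

x_0 = 0.2500, f(x_0) = 0.062500, coefficient = 1
x_1 = 0.5250, f(x_1) = 0.275625, coefficient = 4
x_2 = 0.8000, f(x_2) = 0.640000, coefficient = 2
x_3 = 1.0750, f(x_3) = 1.155625, coefficient = 4
x_4 = 1.3500, f(x_4) = 1.822500, coefficient = 2
x_5 = 1.6250, f(x_5) = 2.640625, coefficient = 4
x_6 = 1.9000, f(x_6) = 3.610000, coefficient = 2
x_7 = 2.1750, f(x_7) = 4.730625, coefficient = 4
x_8 = 2.4500, f(x_8) = 6.002500, coefficient = 2
x_9 = 2.7250, f(x_9) = 7.425625, coefficient = 4
x_10 = 3.0000, f(x_10) = 9.000000, coefficient = 1

I ≈ (0.275000/3) × 98.125000 = 8.994792
Exact value: 8.994792
Error: 0.000000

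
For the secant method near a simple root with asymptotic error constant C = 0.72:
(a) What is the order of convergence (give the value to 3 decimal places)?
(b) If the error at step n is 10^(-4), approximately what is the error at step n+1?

(a) Secant method has superlinear convergence with order φ = (1+√5)/2 ≈ 1.618.
    This means |e_{n+1}| ≈ C|e_n|^1.618.

(b) With |e_n| = 10^(-4) and C = 0.72:
    |e_{n+1}| ≈ 0.72 × (10^(-4))^1.618 = 0.72 × 10^(-6.47)

(a) ≈ 1.618 (golden ratio); (b) |e_{n+1}| ≈ 2.428e-07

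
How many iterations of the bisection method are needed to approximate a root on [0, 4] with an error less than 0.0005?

We need (b-a)/2^n ≤ 0.0005
(4 - 0)/2^n ≤ 0.0005
4/2^n ≤ 0.0005
2^n ≥ 8000
n ≥ log₂(8000) = 12.97
n ≥ 13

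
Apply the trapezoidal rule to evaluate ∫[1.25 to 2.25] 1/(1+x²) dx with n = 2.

f(x) = 1/(1+x²)
a = 1.25, b = 2.25, n = 2
h = (b - a)/n = 0.500000

Trapezoidal rule: (h/2)[f(x₀) + 2f(x₁) + 2f(x₂) + ... + f(xₙ)]

x_0 = 1.2500, f(x_0) = 0.390244, coefficient = 1
x_1 = 1.7500, f(x_1) = 0.246154, coefficient = 2
x_2 = 2.2500, f(x_2) = 0.164948, coefficient = 1

I ≈ (0.500000/2) × 1.047500 = 0.261875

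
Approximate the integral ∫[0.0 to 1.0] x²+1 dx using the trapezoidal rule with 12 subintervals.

f(x) = x²+1
a = 0.0, b = 1.0, n = 12
h = (b - a)/n = 0.083333

Trapezoidal rule: (h/2)[f(x₀) + 2f(x₁) + 2f(x₂) + ... + f(xₙ)]

x_0 = 0.0000, f(x_0) = 1.000000, coefficient = 1
x_1 = 0.0833, f(x_1) = 1.006944, coefficient = 2
x_2 = 0.1667, f(x_2) = 1.027778, coefficient = 2
x_3 = 0.2500, f(x_3) = 1.062500, coefficient = 2
x_4 = 0.3333, f(x_4) = 1.111111, coefficient = 2
x_5 = 0.4167, f(x_5) = 1.173611, coefficient = 2
x_6 = 0.5000, f(x_6) = 1.250000, coefficient = 2
x_7 = 0.5833, f(x_7) = 1.340278, coefficient = 2
x_8 = 0.6667, f(x_8) = 1.444444, coefficient = 2
x_9 = 0.7500, f(x_9) = 1.562500, coefficient = 2
x_10 = 0.8333, f(x_10) = 1.694444, coefficient = 2
x_11 = 0.9167, f(x_11) = 1.840278, coefficient = 2
x_12 = 1.0000, f(x_12) = 2.000000, coefficient = 1

I ≈ (0.083333/2) × 32.027778 = 1.334491
Exact value: 1.333333
Error: 0.001157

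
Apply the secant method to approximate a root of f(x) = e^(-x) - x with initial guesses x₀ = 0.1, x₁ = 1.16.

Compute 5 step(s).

f(x) = e^(-x) - x
x₀ = 0.1, x₁ = 1.16

Secant formula: x_{n+1} = x_n - f(x_n)(x_n - x_{n-1})/(f(x_n) - f(x_{n-1}))

Iteration 1:
  f(0.100000) = 0.804837
  f(1.160000) = -0.846514
  x_2 = 1.160000 - (-0.846514)×(1.160000 - 0.100000)/(-0.846514 - 0.804837)
       = 0.616624
Iteration 2:
  f(1.160000) = -0.846514
  f(0.616624) = -0.076860
  x_3 = 0.616624 - (-0.076860)×(0.616624 - 1.160000)/(-0.076860 - (-0.846514))
       = 0.562360
Iteration 3:
  f(0.616624) = -0.076860
  f(0.562360) = 0.007502
  x_4 = 0.562360 - 0.007502×(0.562360 - 0.616624)/(0.007502 - (-0.076860))
       = 0.567186
Iteration 4:
  f(0.562360) = 0.007502
  f(0.567186) = -0.000067
  x_5 = 0.567186 - (-0.000067)×(0.567186 - 0.562360)/(-0.000067 - 0.007502)
       = 0.567143
Iteration 5:
  f(0.567186) = -0.000067
  f(0.567143) = 0.000000
  x_6 = 0.567143 - 0.000000×(0.567143 - 0.567186)/(0.000000 - (-0.000067))
       = 0.567143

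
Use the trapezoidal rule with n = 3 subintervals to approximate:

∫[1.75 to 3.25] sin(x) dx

f(x) = sin(x)
a = 1.75, b = 3.25, n = 3
h = (b - a)/n = 0.500000

Trapezoidal rule: (h/2)[f(x₀) + 2f(x₁) + 2f(x₂) + ... + f(xₙ)]

x_0 = 1.7500, f(x_0) = 0.983986, coefficient = 1
x_1 = 2.2500, f(x_1) = 0.778073, coefficient = 2
x_2 = 2.7500, f(x_2) = 0.381661, coefficient = 2
x_3 = 3.2500, f(x_3) = -0.108195, coefficient = 1

I ≈ (0.500000/2) × 3.195259 = 0.798815
Exact value: 0.815884
Error: 0.017069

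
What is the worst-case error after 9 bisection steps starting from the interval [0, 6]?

Bisection error bound: |error| ≤ (b-a)/2^n
|error| ≤ (6 - 0)/2^9 = 6/2^9
|error| ≤ 0.0117187500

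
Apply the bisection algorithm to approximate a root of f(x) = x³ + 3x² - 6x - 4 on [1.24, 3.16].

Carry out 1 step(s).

f(x) = x³ + 3x² - 6x - 4
Initial interval: [1.24, 3.16]

Iteration 1:
  c_1 = (1.240000 + 3.160000)/2 = 2.200000
  f(c_1) = f(2.200000) = 7.968000
  f(a) × f(c) < 0, new interval: [1.240000, 2.200000]

After 1 iteration(s), the approximation is c_1 = 2.200000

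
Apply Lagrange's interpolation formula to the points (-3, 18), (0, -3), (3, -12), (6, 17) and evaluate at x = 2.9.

Lagrange interpolation formula:
P(x) = Σ yᵢ × Lᵢ(x)
where Lᵢ(x) = Π_{j≠i} (x - xⱼ)/(xᵢ - xⱼ)

L_0(2.9) = (2.9 - 0)/(-3 - 0) × (2.9 - 3)/(-3 - 3) × (2.9 - 6)/(-3 - 6) = -0.005549
L_1(2.9) = (2.9 - (-3))/(0 - (-3)) × (2.9 - 3)/(0 - 3) × (2.9 - 6)/(0 - 6) = 0.033870
L_2(2.9) = (2.9 - (-3))/(3 - (-3)) × (2.9 - 0)/(3 - 0) × (2.9 - 6)/(3 - 6) = 0.982241
L_3(2.9) = (2.9 - (-3))/(6 - (-3)) × (2.9 - 0)/(6 - 0) × (2.9 - 3)/(6 - 3) = -0.010562

P(2.9) = 18×L_0(2.9) + (-3)×L_1(2.9) + (-12)×L_2(2.9) + 17×L_3(2.9)
P(2.9) = -12.167938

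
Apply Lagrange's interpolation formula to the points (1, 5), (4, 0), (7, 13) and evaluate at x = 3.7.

Lagrange interpolation formula:
P(x) = Σ yᵢ × Lᵢ(x)
where Lᵢ(x) = Π_{j≠i} (x - xⱼ)/(xᵢ - xⱼ)

L_0(3.7) = (3.7 - 4)/(1 - 4) × (3.7 - 7)/(1 - 7) = 0.055000
L_1(3.7) = (3.7 - 1)/(4 - 1) × (3.7 - 7)/(4 - 7) = 0.990000
L_2(3.7) = (3.7 - 1)/(7 - 1) × (3.7 - 4)/(7 - 4) = -0.045000

P(3.7) = 5×L_0(3.7) + 0×L_1(3.7) + 13×L_2(3.7)
P(3.7) = -0.310000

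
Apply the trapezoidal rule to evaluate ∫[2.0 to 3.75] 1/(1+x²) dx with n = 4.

f(x) = 1/(1+x²)
a = 2.0, b = 3.75, n = 4
h = (b - a)/n = 0.437500

Trapezoidal rule: (h/2)[f(x₀) + 2f(x₁) + 2f(x₂) + ... + f(xₙ)]

x_0 = 2.0000, f(x_0) = 0.200000, coefficient = 1
x_1 = 2.4375, f(x_1) = 0.144063, coefficient = 2
x_2 = 2.8750, f(x_2) = 0.107926, coefficient = 2
x_3 = 3.3125, f(x_3) = 0.083524, coefficient = 2
x_4 = 3.7500, f(x_4) = 0.066390, coefficient = 1

I ≈ (0.437500/2) × 0.937415 = 0.205060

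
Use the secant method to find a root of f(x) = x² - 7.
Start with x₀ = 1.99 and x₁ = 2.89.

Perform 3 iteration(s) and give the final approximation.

f(x) = x² - 7
x₀ = 1.99, x₁ = 2.89

Secant formula: x_{n+1} = x_n - f(x_n)(x_n - x_{n-1})/(f(x_n) - f(x_{n-1}))

Iteration 1:
  f(1.990000) = -3.039900
  f(2.890000) = 1.352100
  x_2 = 2.890000 - 1.352100×(2.890000 - 1.990000)/(1.352100 - (-3.039900))
       = 2.612930
Iteration 2:
  f(2.890000) = 1.352100
  f(2.612930) = -0.172595
  x_3 = 2.612930 - (-0.172595)×(2.612930 - 2.890000)/(-0.172595 - 1.352100)
       = 2.644295
Iteration 3:
  f(2.612930) = -0.172595
  f(2.644295) = -0.007706
  x_4 = 2.644295 - (-0.007706)×(2.644295 - 2.612930)/(-0.007706 - (-0.172595))
       = 2.645760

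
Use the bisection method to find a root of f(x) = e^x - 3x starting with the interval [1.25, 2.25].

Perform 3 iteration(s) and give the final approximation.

f(x) = e^x - 3x
Initial interval: [1.25, 2.25]

Iteration 1:
  c_1 = (1.250000 + 2.250000)/2 = 1.750000
  f(c_1) = f(1.750000) = 0.504603
  f(a) × f(c) < 0, new interval: [1.250000, 1.750000]
Iteration 2:
  c_2 = (1.250000 + 1.750000)/2 = 1.500000
  f(c_2) = f(1.500000) = -0.018311
  f(a) × f(c) ≥ 0, new interval: [1.500000, 1.750000]
Iteration 3:
  c_3 = (1.500000 + 1.750000)/2 = 1.625000
  f(c_3) = f(1.625000) = 0.203419
  f(a) × f(c) < 0, new interval: [1.500000, 1.625000]

After 3 iteration(s), the approximation is c_3 = 1.625000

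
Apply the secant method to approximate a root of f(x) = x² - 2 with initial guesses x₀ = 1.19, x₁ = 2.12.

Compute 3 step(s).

f(x) = x² - 2
x₀ = 1.19, x₁ = 2.12

Secant formula: x_{n+1} = x_n - f(x_n)(x_n - x_{n-1})/(f(x_n) - f(x_{n-1}))

Iteration 1:
  f(1.190000) = -0.583900
  f(2.120000) = 2.494400
  x_2 = 2.120000 - 2.494400×(2.120000 - 1.190000)/(2.494400 - (-0.583900))
       = 1.366405
Iteration 2:
  f(2.120000) = 2.494400
  f(1.366405) = -0.132938
  x_3 = 1.366405 - (-0.132938)×(1.366405 - 2.120000)/(-0.132938 - 2.494400)
       = 1.404535
Iteration 3:
  f(1.366405) = -0.132938
  f(1.404535) = -0.027281
  x_4 = 1.404535 - (-0.027281)×(1.404535 - 1.366405)/(-0.027281 - (-0.132938))
       = 1.414381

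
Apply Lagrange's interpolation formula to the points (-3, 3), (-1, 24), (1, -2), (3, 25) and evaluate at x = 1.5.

Lagrange interpolation formula:
P(x) = Σ yᵢ × Lᵢ(x)
where Lᵢ(x) = Π_{j≠i} (x - xⱼ)/(xᵢ - xⱼ)

L_0(1.5) = (1.5 - (-1))/(-3 - (-1)) × (1.5 - 1)/(-3 - 1) × (1.5 - 3)/(-3 - 3) = 0.039062
L_1(1.5) = (1.5 - (-3))/(-1 - (-3)) × (1.5 - 1)/(-1 - 1) × (1.5 - 3)/(-1 - 3) = -0.210938
L_2(1.5) = (1.5 - (-3))/(1 - (-3)) × (1.5 - (-1))/(1 - (-1)) × (1.5 - 3)/(1 - 3) = 1.054688
L_3(1.5) = (1.5 - (-3))/(3 - (-3)) × (1.5 - (-1))/(3 - (-1)) × (1.5 - 1)/(3 - 1) = 0.117188

P(1.5) = 3×L_0(1.5) + 24×L_1(1.5) + (-2)×L_2(1.5) + 25×L_3(1.5)
P(1.5) = -4.125000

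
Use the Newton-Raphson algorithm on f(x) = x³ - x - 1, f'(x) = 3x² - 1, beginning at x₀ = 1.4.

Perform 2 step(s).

f(x) = x³ - x - 1
f'(x) = 3x² - 1
x₀ = 1.4

Newton-Raphson formula: x_{n+1} = x_n - f(x_n)/f'(x_n)

Iteration 1:
  f(1.400000) = 0.344000
  f'(1.400000) = 4.880000
  x_1 = 1.400000 - 0.344000/4.880000 = 1.329508
Iteration 2:
  f(1.329508) = 0.020520
  f'(1.329508) = 4.302776
  x_2 = 1.329508 - 0.020520/4.302776 = 1.324739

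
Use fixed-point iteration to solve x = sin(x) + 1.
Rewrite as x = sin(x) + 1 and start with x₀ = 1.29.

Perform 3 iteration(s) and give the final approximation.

Equation: x = sin(x) + 1
Fixed-point form: x = sin(x) + 1
x₀ = 1.29

x_1 = g(1.290000) = 1.960835
x_2 = g(1.960835) = 1.924894
x_3 = g(1.924894) = 1.937960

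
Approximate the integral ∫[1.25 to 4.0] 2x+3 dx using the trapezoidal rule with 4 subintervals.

f(x) = 2x+3
a = 1.25, b = 4.0, n = 4
h = (b - a)/n = 0.687500

Trapezoidal rule: (h/2)[f(x₀) + 2f(x₁) + 2f(x₂) + ... + f(xₙ)]

x_0 = 1.2500, f(x_0) = 5.500000, coefficient = 1
x_1 = 1.9375, f(x_1) = 6.875000, coefficient = 2
x_2 = 2.6250, f(x_2) = 8.250000, coefficient = 2
x_3 = 3.3125, f(x_3) = 9.625000, coefficient = 2
x_4 = 4.0000, f(x_4) = 11.000000, coefficient = 1

I ≈ (0.687500/2) × 66.000000 = 22.687500
Exact value: 22.687500
Error: 0.000000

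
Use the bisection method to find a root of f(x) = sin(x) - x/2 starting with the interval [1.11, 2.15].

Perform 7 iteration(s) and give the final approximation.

f(x) = sin(x) - x/2
Initial interval: [1.11, 2.15]

Iteration 1:
  c_1 = (1.110000 + 2.150000)/2 = 1.630000
  f(c_1) = f(1.630000) = 0.183248
  f(a) × f(c) ≥ 0, new interval: [1.630000, 2.150000]
Iteration 2:
  c_2 = (1.630000 + 2.150000)/2 = 1.890000
  f(c_2) = f(1.890000) = 0.004486
  f(a) × f(c) ≥ 0, new interval: [1.890000, 2.150000]
Iteration 3:
  c_3 = (1.890000 + 2.150000)/2 = 2.020000
  f(c_3) = f(2.020000) = -0.109207
  f(a) × f(c) < 0, new interval: [1.890000, 2.020000]
Iteration 4:
  c_4 = (1.890000 + 2.020000)/2 = 1.955000
  f(c_4) = f(1.955000) = -0.050403
  f(a) × f(c) < 0, new interval: [1.890000, 1.955000]
Iteration 5:
  c_5 = (1.890000 + 1.955000)/2 = 1.922500
  f(c_5) = f(1.922500) = -0.022463
  f(a) × f(c) < 0, new interval: [1.890000, 1.922500]
Iteration 6:
  c_6 = (1.890000 + 1.922500)/2 = 1.906250
  f(c_6) = f(1.906250) = -0.008864
  f(a) × f(c) < 0, new interval: [1.890000, 1.906250]
Iteration 7:
  c_7 = (1.890000 + 1.906250)/2 = 1.898125
  f(c_7) = f(1.898125) = -0.002158
  f(a) × f(c) < 0, new interval: [1.890000, 1.898125]

After 7 iteration(s), the approximation is c_7 = 1.898125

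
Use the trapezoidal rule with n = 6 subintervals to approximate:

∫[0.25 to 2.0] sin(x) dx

f(x) = sin(x)
a = 0.25, b = 2.0, n = 6
h = (b - a)/n = 0.291667

Trapezoidal rule: (h/2)[f(x₀) + 2f(x₁) + 2f(x₂) + ... + f(xₙ)]

x_0 = 0.2500, f(x_0) = 0.247404, coefficient = 1
x_1 = 0.5417, f(x_1) = 0.515565, coefficient = 2
x_2 = 0.8333, f(x_2) = 0.740177, coefficient = 2
x_3 = 1.1250, f(x_3) = 0.902268, coefficient = 2
x_4 = 1.4167, f(x_4) = 0.988146, coefficient = 2
x_5 = 1.7083, f(x_5) = 0.990557, coefficient = 2
x_6 = 2.0000, f(x_6) = 0.909297, coefficient = 1

I ≈ (0.291667/2) × 9.430124 = 1.375226
Exact value: 1.385059
Error: 0.009833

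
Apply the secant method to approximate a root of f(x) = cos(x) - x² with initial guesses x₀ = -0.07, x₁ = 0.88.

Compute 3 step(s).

f(x) = cos(x) - x²
x₀ = -0.07, x₁ = 0.88

Secant formula: x_{n+1} = x_n - f(x_n)(x_n - x_{n-1})/(f(x_n) - f(x_{n-1}))

Iteration 1:
  f(-0.070000) = 0.992651
  f(0.880000) = -0.137249
  x_2 = 0.880000 - (-0.137249)×(0.880000 - (-0.070000))/(-0.137249 - 0.992651)
       = 0.764604
Iteration 2:
  f(0.880000) = -0.137249
  f(0.764604) = 0.137038
  x_3 = 0.764604 - 0.137038×(0.764604 - 0.880000)/(0.137038 - (-0.137249))
       = 0.822257
Iteration 3:
  f(0.764604) = 0.137038
  f(0.822257) = 0.004462
  x_4 = 0.822257 - 0.004462×(0.822257 - 0.764604)/(0.004462 - 0.137038)
       = 0.824198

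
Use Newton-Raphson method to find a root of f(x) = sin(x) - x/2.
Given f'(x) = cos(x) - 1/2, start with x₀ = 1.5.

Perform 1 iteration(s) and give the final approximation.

f(x) = sin(x) - x/2
f'(x) = cos(x) - 1/2
x₀ = 1.5

Newton-Raphson formula: x_{n+1} = x_n - f(x_n)/f'(x_n)

Iteration 1:
  f(1.500000) = 0.247495
  f'(1.500000) = -0.429263
  x_1 = 1.500000 - 0.247495/(-0.429263) = 2.076558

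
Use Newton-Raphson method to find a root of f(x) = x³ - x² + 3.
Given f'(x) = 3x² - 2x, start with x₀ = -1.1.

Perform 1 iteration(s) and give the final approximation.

f(x) = x³ - x² + 3
f'(x) = 3x² - 2x
x₀ = -1.1

Newton-Raphson formula: x_{n+1} = x_n - f(x_n)/f'(x_n)

Iteration 1:
  f(-1.100000) = 0.459000
  f'(-1.100000) = 5.830000
  x_1 = -1.100000 - 0.459000/5.830000 = -1.178731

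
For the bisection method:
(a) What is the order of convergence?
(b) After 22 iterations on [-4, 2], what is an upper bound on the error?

(a) Bisection has linear (order 1) convergence; the error is halved each step.

(b) Error bound = (b-a)/2^n = (2 - (-4))/2^{22}
    = 6/2^{22}

(a) 1 (linear); (b) error ≤ 1.43e-06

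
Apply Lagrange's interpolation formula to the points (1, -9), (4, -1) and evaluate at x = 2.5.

Lagrange interpolation formula:
P(x) = Σ yᵢ × Lᵢ(x)
where Lᵢ(x) = Π_{j≠i} (x - xⱼ)/(xᵢ - xⱼ)

L_0(2.5) = (2.5 - 4)/(1 - 4) = 0.500000
L_1(2.5) = (2.5 - 1)/(4 - 1) = 0.500000

P(2.5) = (-9)×L_0(2.5) + (-1)×L_1(2.5)
P(2.5) = -5.000000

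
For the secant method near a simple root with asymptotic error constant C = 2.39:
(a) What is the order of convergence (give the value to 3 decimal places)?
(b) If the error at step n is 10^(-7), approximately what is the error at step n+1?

(a) Secant method has superlinear convergence with order φ = (1+√5)/2 ≈ 1.618.
    This means |e_{n+1}| ≈ C|e_n|^1.618.

(b) With |e_n| = 10^(-7) and C = 2.39:
    |e_{n+1}| ≈ 2.39 × (10^(-7))^1.618 = 2.39 × 10^(-11.33)

(a) ≈ 1.618 (golden ratio); (b) |e_{n+1}| ≈ 1.128e-11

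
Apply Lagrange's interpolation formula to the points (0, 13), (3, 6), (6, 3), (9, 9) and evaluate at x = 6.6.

Lagrange interpolation formula:
P(x) = Σ yᵢ × Lᵢ(x)
where Lᵢ(x) = Π_{j≠i} (x - xⱼ)/(xᵢ - xⱼ)

L_0(6.6) = (6.6 - 3)/(0 - 3) × (6.6 - 6)/(0 - 6) × (6.6 - 9)/(0 - 9) = 0.032000
L_1(6.6) = (6.6 - 0)/(3 - 0) × (6.6 - 6)/(3 - 6) × (6.6 - 9)/(3 - 9) = -0.176000
L_2(6.6) = (6.6 - 0)/(6 - 0) × (6.6 - 3)/(6 - 3) × (6.6 - 9)/(6 - 9) = 1.056000
L_3(6.6) = (6.6 - 0)/(9 - 0) × (6.6 - 3)/(9 - 3) × (6.6 - 6)/(9 - 6) = 0.088000

P(6.6) = 13×L_0(6.6) + 6×L_1(6.6) + 3×L_2(6.6) + 9×L_3(6.6)
P(6.6) = 3.320000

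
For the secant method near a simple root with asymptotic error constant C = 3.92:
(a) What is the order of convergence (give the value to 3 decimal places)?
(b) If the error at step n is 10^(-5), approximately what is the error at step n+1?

(a) Secant method has superlinear convergence with order φ = (1+√5)/2 ≈ 1.618.
    This means |e_{n+1}| ≈ C|e_n|^1.618.

(b) With |e_n| = 10^(-5) and C = 3.92:
    |e_{n+1}| ≈ 3.92 × (10^(-5))^1.618 = 3.92 × 10^(-8.09)

(a) ≈ 1.618 (golden ratio); (b) |e_{n+1}| ≈ 3.185e-08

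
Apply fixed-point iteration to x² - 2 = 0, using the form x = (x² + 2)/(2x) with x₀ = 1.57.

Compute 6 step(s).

Equation: x² - 2 = 0
Fixed-point form: x = (x² + 2)/(2x)
x₀ = 1.57

x_1 = g(1.570000) = 1.421943
x_2 = g(1.421943) = 1.414235
x_3 = g(1.414235) = 1.414214
x_4 = g(1.414214) = 1.414214
x_5 = g(1.414214) = 1.414214
x_6 = g(1.414214) = 1.414214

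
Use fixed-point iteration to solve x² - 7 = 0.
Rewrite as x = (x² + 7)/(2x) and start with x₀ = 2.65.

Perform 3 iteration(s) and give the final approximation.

Equation: x² - 7 = 0
Fixed-point form: x = (x² + 7)/(2x)
x₀ = 2.65

x_1 = g(2.650000) = 2.645755
x_2 = g(2.645755) = 2.645751
x_3 = g(2.645751) = 2.645751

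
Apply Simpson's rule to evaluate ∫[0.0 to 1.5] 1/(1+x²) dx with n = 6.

f(x) = 1/(1+x²)
a = 0.0, b = 1.5, n = 6
h = (b - a)/n = 0.250000

Simpson's rule: (h/3)[f(x₀) + 4f(x₁) + 2f(x₂) + ... + f(xₙ)]

x_0 = 0.0000, f(x_0) = 1.000000, coefficient = 1
x_1 = 0.2500, f(x_1) = 0.941176, coefficient = 4
x_2 = 0.5000, f(x_2) = 0.800000, coefficient = 2
x_3 = 0.7500, f(x_3) = 0.640000, coefficient = 4
x_4 = 1.0000, f(x_4) = 0.500000, coefficient = 2
x_5 = 1.2500, f(x_5) = 0.390244, coefficient = 4
x_6 = 1.5000, f(x_6) = 0.307692, coefficient = 1

I ≈ (0.250000/3) × 11.793374 = 0.982781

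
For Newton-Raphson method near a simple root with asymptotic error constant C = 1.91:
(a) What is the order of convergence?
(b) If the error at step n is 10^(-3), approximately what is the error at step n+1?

(a) Newton-Raphson has quadratic (order 2) convergence near simple roots.
    This means |e_{n+1}| ≈ C|e_n|².

(b) With |e_n| = 10^(-3) and C = 1.91:
    |e_{n+1}| ≈ 1.91 × (10^(-3))² = 1.91 × 10^(-6)

(a) 2 (quadratic); (b) |e_{n+1}| ≈ 1.910e-06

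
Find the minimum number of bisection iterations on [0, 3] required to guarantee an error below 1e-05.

We need (b-a)/2^n ≤ 1e-05
(3 - 0)/2^n ≤ 1e-05
3/2^n ≤ 1e-05
2^n ≥ 300000
n ≥ log₂(300000) = 18.19
n ≥ 19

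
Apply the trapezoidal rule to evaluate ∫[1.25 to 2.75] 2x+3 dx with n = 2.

f(x) = 2x+3
a = 1.25, b = 2.75, n = 2
h = (b - a)/n = 0.750000

Trapezoidal rule: (h/2)[f(x₀) + 2f(x₁) + 2f(x₂) + ... + f(xₙ)]

x_0 = 1.2500, f(x_0) = 5.500000, coefficient = 1
x_1 = 2.0000, f(x_1) = 7.000000, coefficient = 2
x_2 = 2.7500, f(x_2) = 8.500000, coefficient = 1

I ≈ (0.750000/2) × 28.000000 = 10.500000
Exact value: 10.500000
Error: 0.000000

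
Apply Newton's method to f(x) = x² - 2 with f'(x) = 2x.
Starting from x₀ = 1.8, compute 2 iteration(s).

f(x) = x² - 2
f'(x) = 2x
x₀ = 1.8

Newton-Raphson formula: x_{n+1} = x_n - f(x_n)/f'(x_n)

Iteration 1:
  f(1.800000) = 1.240000
  f'(1.800000) = 3.600000
  x_1 = 1.800000 - 1.240000/3.600000 = 1.455556
Iteration 2:
  f(1.455556) = 0.118642
  f'(1.455556) = 2.911111
  x_2 = 1.455556 - 0.118642/2.911111 = 1.414801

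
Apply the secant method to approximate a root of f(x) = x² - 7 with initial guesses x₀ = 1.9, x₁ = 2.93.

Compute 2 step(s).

f(x) = x² - 7
x₀ = 1.9, x₁ = 2.93

Secant formula: x_{n+1} = x_n - f(x_n)(x_n - x_{n-1})/(f(x_n) - f(x_{n-1}))

Iteration 1:
  f(1.900000) = -3.390000
  f(2.930000) = 1.584900
  x_2 = 2.930000 - 1.584900×(2.930000 - 1.900000)/(1.584900 - (-3.390000))
       = 2.601863
Iteration 2:
  f(2.930000) = 1.584900
  f(2.601863) = -0.230307
  x_3 = 2.601863 - (-0.230307)×(2.601863 - 2.930000)/(-0.230307 - 1.584900)
       = 2.643496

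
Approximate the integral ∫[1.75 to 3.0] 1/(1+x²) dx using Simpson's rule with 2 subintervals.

f(x) = 1/(1+x²)
a = 1.75, b = 3.0, n = 2
h = (b - a)/n = 0.625000

Simpson's rule: (h/3)[f(x₀) + 4f(x₁) + 2f(x₂) + ... + f(xₙ)]

x_0 = 1.7500, f(x_0) = 0.246154, coefficient = 1
x_1 = 2.3750, f(x_1) = 0.150588, coefficient = 4
x_2 = 3.0000, f(x_2) = 0.100000, coefficient = 1

I ≈ (0.625000/3) × 0.948507 = 0.197606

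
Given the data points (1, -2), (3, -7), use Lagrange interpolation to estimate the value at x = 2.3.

Lagrange interpolation formula:
P(x) = Σ yᵢ × Lᵢ(x)
where Lᵢ(x) = Π_{j≠i} (x - xⱼ)/(xᵢ - xⱼ)

L_0(2.3) = (2.3 - 3)/(1 - 3) = 0.350000
L_1(2.3) = (2.3 - 1)/(3 - 1) = 0.650000

P(2.3) = (-2)×L_0(2.3) + (-7)×L_1(2.3)
P(2.3) = -5.250000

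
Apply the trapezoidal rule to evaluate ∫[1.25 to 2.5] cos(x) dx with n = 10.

f(x) = cos(x)
a = 1.25, b = 2.5, n = 10
h = (b - a)/n = 0.125000

Trapezoidal rule: (h/2)[f(x₀) + 2f(x₁) + 2f(x₂) + ... + f(xₙ)]

x_0 = 1.2500, f(x_0) = 0.315322, coefficient = 1
x_1 = 1.3750, f(x_1) = 0.194548, coefficient = 2
x_2 = 1.5000, f(x_2) = 0.070737, coefficient = 2
x_3 = 1.6250, f(x_3) = -0.054177, coefficient = 2
x_4 = 1.7500, f(x_4) = -0.178246, coefficient = 2
x_5 = 1.8750, f(x_5) = -0.299534, coefficient = 2
x_6 = 2.0000, f(x_6) = -0.416147, coefficient = 2
x_7 = 2.1250, f(x_7) = -0.526266, coefficient = 2
x_8 = 2.2500, f(x_8) = -0.628174, coefficient = 2
x_9 = 2.3750, f(x_9) = -0.720278, coefficient = 2
x_10 = 2.5000, f(x_10) = -0.801144, coefficient = 1

I ≈ (0.125000/2) × -5.600895 = -0.350056
Exact value: -0.350512
Error: 0.000457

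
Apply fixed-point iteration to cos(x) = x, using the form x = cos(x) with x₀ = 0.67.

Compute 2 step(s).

Equation: cos(x) = x
Fixed-point form: x = cos(x)
x₀ = 0.67

x_1 = g(0.670000) = 0.783822
x_2 = g(0.783822) = 0.708221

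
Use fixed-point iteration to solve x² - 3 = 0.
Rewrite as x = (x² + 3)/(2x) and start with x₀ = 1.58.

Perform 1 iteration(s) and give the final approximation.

Equation: x² - 3 = 0
Fixed-point form: x = (x² + 3)/(2x)
x₀ = 1.58

x_1 = g(1.580000) = 1.739367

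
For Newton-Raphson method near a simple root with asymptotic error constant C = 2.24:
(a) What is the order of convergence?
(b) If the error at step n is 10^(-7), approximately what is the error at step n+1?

(a) Newton-Raphson has quadratic (order 2) convergence near simple roots.
    This means |e_{n+1}| ≈ C|e_n|².

(b) With |e_n| = 10^(-7) and C = 2.24:
    |e_{n+1}| ≈ 2.24 × (10^(-7))² = 2.24 × 10^(-14)

(a) 2 (quadratic); (b) |e_{n+1}| ≈ 2.240e-14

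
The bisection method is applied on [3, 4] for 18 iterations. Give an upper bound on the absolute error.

Bisection error bound: |error| ≤ (b-a)/2^n
|error| ≤ (4 - 3)/2^18 = 1/2^18
|error| ≤ 0.0000038147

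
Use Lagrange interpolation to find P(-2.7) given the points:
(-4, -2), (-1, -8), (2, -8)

Lagrange interpolation formula:
P(x) = Σ yᵢ × Lᵢ(x)
where Lᵢ(x) = Π_{j≠i} (x - xⱼ)/(xᵢ - xⱼ)

L_0(-2.7) = (-2.7 - (-1))/(-4 - (-1)) × (-2.7 - 2)/(-4 - 2) = 0.443889
L_1(-2.7) = (-2.7 - (-4))/(-1 - (-4)) × (-2.7 - 2)/(-1 - 2) = 0.678889
L_2(-2.7) = (-2.7 - (-4))/(2 - (-4)) × (-2.7 - (-1))/(2 - (-1)) = -0.122778

P(-2.7) = (-2)×L_0(-2.7) + (-8)×L_1(-2.7) + (-8)×L_2(-2.7)
P(-2.7) = -5.336667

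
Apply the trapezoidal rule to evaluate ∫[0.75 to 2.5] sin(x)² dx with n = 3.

f(x) = sin(x)²
a = 0.75, b = 2.5, n = 3
h = (b - a)/n = 0.583333

Trapezoidal rule: (h/2)[f(x₀) + 2f(x₁) + 2f(x₂) + ... + f(xₙ)]

x_0 = 0.7500, f(x_0) = 0.464631, coefficient = 1
x_1 = 1.3333, f(x_1) = 0.944663, coefficient = 2
x_2 = 1.9167, f(x_2) = 0.885068, coefficient = 2
x_3 = 2.5000, f(x_3) = 0.358169, coefficient = 1

I ≈ (0.583333/2) × 4.482264 = 1.307327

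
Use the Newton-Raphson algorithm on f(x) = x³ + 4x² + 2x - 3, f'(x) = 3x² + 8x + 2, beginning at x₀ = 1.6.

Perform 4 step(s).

f(x) = x³ + 4x² + 2x - 3
f'(x) = 3x² + 8x + 2
x₀ = 1.6

Newton-Raphson formula: x_{n+1} = x_n - f(x_n)/f'(x_n)

Iteration 1:
  f(1.600000) = 14.536000
  f'(1.600000) = 22.480000
  x_1 = 1.600000 - 14.536000/22.480000 = 0.953381
Iteration 2:
  f(0.953381) = 3.409062
  f'(0.953381) = 12.353851
  x_2 = 0.953381 - 3.409062/12.353851 = 0.677429
Iteration 3:
  f(0.677429) = 0.501381
  f'(0.677429) = 8.796167
  x_3 = 0.677429 - 0.501381/8.796167 = 0.620429
Iteration 4:
  f(0.620429) = 0.019414
  f'(0.620429) = 8.118234
  x_4 = 0.620429 - 0.019414/8.118234 = 0.618038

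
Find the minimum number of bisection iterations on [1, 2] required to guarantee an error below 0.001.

We need (b-a)/2^n ≤ 0.001
(2 - 1)/2^n ≤ 0.001
1/2^n ≤ 0.001
2^n ≥ 1000
n ≥ log₂(1000) = 9.97
n ≥ 10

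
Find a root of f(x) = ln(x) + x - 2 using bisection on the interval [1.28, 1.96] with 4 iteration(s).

f(x) = ln(x) + x - 2
Initial interval: [1.28, 1.96]

Iteration 1:
  c_1 = (1.280000 + 1.960000)/2 = 1.620000
  f(c_1) = f(1.620000) = 0.102426
  f(a) × f(c) < 0, new interval: [1.280000, 1.620000]
Iteration 2:
  c_2 = (1.280000 + 1.620000)/2 = 1.450000
  f(c_2) = f(1.450000) = -0.178436
  f(a) × f(c) ≥ 0, new interval: [1.450000, 1.620000]
Iteration 3:
  c_3 = (1.450000 + 1.620000)/2 = 1.535000
  f(c_3) = f(1.535000) = -0.036470
  f(a) × f(c) ≥ 0, new interval: [1.535000, 1.620000]
Iteration 4:
  c_4 = (1.535000 + 1.620000)/2 = 1.577500
  f(c_4) = f(1.577500) = 0.033341
  f(a) × f(c) < 0, new interval: [1.535000, 1.577500]

After 4 iteration(s), the approximation is c_4 = 1.577500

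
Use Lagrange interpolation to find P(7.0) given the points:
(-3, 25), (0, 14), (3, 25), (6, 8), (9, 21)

Lagrange interpolation formula:
P(x) = Σ yᵢ × Lᵢ(x)
where Lᵢ(x) = Π_{j≠i} (x - xⱼ)/(xᵢ - xⱼ)

L_0(7.0) = (7.0 - 0)/(-3 - 0) × (7.0 - 3)/(-3 - 3) × (7.0 - 6)/(-3 - 6) × (7.0 - 9)/(-3 - 9) = -0.028807
L_1(7.0) = (7.0 - (-3))/(0 - (-3)) × (7.0 - 3)/(0 - 3) × (7.0 - 6)/(0 - 6) × (7.0 - 9)/(0 - 9) = 0.164609
L_2(7.0) = (7.0 - (-3))/(3 - (-3)) × (7.0 - 0)/(3 - 0) × (7.0 - 6)/(3 - 6) × (7.0 - 9)/(3 - 9) = -0.432099
L_3(7.0) = (7.0 - (-3))/(6 - (-3)) × (7.0 - 0)/(6 - 0) × (7.0 - 3)/(6 - 3) × (7.0 - 9)/(6 - 9) = 1.152263
L_4(7.0) = (7.0 - (-3))/(9 - (-3)) × (7.0 - 0)/(9 - 0) × (7.0 - 3)/(9 - 3) × (7.0 - 6)/(9 - 6) = 0.144033

P(7.0) = 25×L_0(7.0) + 14×L_1(7.0) + 25×L_2(7.0) + 8×L_3(7.0) + 21×L_4(7.0)
P(7.0) = 3.024691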